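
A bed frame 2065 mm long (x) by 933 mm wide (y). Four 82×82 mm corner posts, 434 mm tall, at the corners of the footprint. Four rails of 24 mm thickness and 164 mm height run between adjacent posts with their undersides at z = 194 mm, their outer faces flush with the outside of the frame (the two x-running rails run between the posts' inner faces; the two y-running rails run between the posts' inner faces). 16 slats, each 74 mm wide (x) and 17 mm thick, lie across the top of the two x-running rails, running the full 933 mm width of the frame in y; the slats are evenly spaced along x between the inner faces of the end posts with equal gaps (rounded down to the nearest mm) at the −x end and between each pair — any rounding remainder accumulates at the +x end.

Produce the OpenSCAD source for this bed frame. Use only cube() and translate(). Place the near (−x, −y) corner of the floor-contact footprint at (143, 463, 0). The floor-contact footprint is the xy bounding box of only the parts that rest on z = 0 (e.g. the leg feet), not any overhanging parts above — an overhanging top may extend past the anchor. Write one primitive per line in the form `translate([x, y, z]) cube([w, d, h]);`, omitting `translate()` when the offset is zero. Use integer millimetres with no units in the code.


translate([143, 463, 0]) cube([82, 82, 434]);
translate([143, 1314, 0]) cube([82, 82, 434]);
translate([2126, 463, 0]) cube([82, 82, 434]);
translate([2126, 1314, 0]) cube([82, 82, 434]);
translate([225, 463, 194]) cube([1901, 24, 164]);
translate([225, 1372, 194]) cube([1901, 24, 164]);
translate([143, 545, 194]) cube([24, 769, 164]);
translate([2184, 545, 194]) cube([24, 769, 164]);
translate([267, 463, 358]) cube([74, 933, 17]);
translate([383, 463, 358]) cube([74, 933, 17]);
translate([499, 463, 358]) cube([74, 933, 17]);
translate([615, 463, 358]) cube([74, 933, 17]);
translate([731, 463, 358]) cube([74, 933, 17]);
translate([847, 463, 358]) cube([74, 933, 17]);
translate([963, 463, 358]) cube([74, 933, 17]);
translate([1079, 463, 358]) cube([74, 933, 17]);
translate([1195, 463, 358]) cube([74, 933, 17]);
translate([1311, 463, 358]) cube([74, 933, 17]);
translate([1427, 463, 358]) cube([74, 933, 17]);
translate([1543, 463, 358]) cube([74, 933, 17]);
translate([1659, 463, 358]) cube([74, 933, 17]);
translate([1775, 463, 358]) cube([74, 933, 17]);
translate([1891, 463, 358]) cube([74, 933, 17]);
translate([2007, 463, 358]) cube([74, 933, 17]);


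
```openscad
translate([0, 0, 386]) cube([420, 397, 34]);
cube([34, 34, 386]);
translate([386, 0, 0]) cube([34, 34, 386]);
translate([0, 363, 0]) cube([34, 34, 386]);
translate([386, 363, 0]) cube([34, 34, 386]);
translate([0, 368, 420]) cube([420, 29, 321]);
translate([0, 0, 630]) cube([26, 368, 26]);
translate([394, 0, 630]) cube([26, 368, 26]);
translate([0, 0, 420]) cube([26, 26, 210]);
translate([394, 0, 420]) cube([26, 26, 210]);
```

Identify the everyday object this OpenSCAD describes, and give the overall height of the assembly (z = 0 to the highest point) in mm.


A chair. The overall height is 741 mm.

A slab on four corner posts with a tall panel at the back — a chair. The seat slab sits at z = 386 with thickness 34, and the 321 mm backrest starts at the seat top, so the overall height is 386 + 34 + 321 = 741 mm.


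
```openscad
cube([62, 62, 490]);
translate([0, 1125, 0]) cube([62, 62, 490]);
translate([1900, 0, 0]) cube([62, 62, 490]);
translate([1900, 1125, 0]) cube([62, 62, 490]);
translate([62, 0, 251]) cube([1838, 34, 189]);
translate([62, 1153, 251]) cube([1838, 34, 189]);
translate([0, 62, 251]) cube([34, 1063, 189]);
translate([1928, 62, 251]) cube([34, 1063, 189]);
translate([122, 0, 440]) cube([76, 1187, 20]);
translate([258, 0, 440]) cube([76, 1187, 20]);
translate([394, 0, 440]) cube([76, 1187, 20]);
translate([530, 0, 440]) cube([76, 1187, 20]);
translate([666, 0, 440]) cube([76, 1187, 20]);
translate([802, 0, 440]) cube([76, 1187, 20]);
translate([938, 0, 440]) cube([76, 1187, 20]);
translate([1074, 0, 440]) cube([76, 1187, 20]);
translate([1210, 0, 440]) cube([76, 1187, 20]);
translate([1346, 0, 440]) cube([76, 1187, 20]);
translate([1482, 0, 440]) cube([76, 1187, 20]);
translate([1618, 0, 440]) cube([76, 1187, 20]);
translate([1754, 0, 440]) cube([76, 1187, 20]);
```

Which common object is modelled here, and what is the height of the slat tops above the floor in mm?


A bed frame. The slat-top height is 460 mm.

Four posts, four rails, and a row of slats — a bed frame. Slats sit on the rails at z = 251 + 189 = 440; with slat thickness 20, the top is 460 mm.


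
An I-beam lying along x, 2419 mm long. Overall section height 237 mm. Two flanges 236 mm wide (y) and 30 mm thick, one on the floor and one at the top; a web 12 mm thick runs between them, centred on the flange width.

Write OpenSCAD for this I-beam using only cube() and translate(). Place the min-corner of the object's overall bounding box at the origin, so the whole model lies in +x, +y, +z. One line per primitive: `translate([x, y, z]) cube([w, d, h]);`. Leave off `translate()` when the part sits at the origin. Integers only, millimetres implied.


cube([2419, 236, 30]);
translate([0, 112, 30]) cube([2419, 12, 177]);
translate([0, 0, 207]) cube([2419, 236, 30]);


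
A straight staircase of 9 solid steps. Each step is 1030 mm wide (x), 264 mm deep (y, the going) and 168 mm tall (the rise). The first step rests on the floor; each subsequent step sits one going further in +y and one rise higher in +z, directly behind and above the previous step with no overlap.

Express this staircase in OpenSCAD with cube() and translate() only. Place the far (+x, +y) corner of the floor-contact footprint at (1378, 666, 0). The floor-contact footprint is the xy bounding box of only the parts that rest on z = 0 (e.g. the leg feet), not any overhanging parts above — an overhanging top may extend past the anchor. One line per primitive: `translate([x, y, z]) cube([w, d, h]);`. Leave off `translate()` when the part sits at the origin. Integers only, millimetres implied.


translate([348, 402, 0]) cube([1030, 264, 168]);
translate([348, 666, 168]) cube([1030, 264, 168]);
translate([348, 930, 336]) cube([1030, 264, 168]);
translate([348, 1194, 504]) cube([1030, 264, 168]);
translate([348, 1458, 672]) cube([1030, 264, 168]);
translate([348, 1722, 840]) cube([1030, 264, 168]);
translate([348, 1986, 1008]) cube([1030, 264, 168]);
translate([348, 2250, 1176]) cube([1030, 264, 168]);
translate([348, 2514, 1344]) cube([1030, 264, 168]);


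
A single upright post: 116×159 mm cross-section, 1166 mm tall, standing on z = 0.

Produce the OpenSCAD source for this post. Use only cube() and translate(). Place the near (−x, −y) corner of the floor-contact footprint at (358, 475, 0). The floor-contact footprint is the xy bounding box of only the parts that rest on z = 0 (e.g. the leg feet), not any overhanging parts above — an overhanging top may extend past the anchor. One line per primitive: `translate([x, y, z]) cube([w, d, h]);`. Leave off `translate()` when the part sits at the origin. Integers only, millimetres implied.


translate([358, 475, 0]) cube([116, 159, 1166]);


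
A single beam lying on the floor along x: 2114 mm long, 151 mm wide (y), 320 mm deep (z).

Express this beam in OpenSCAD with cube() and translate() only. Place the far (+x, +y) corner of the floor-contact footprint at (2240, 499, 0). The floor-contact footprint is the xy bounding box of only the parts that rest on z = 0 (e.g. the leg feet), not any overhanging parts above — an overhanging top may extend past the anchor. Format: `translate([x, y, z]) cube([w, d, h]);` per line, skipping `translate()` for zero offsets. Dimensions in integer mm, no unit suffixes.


translate([126, 348, 0]) cube([2114, 151, 320]);


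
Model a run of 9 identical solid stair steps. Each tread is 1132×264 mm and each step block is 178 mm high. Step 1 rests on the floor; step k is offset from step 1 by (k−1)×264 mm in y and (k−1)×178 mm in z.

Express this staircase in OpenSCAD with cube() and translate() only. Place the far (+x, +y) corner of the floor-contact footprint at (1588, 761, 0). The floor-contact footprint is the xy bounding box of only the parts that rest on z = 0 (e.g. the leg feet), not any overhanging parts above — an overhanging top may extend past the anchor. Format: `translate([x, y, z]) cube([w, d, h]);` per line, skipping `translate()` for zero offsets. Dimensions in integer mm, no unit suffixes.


translate([456, 497, 0]) cube([1132, 264, 178]);
translate([456, 761, 178]) cube([1132, 264, 178]);
translate([456, 1025, 356]) cube([1132, 264, 178]);
translate([456, 1289, 534]) cube([1132, 264, 178]);
translate([456, 1553, 712]) cube([1132, 264, 178]);
translate([456, 1817, 890]) cube([1132, 264, 178]);
translate([456, 2081, 1068]) cube([1132, 264, 178]);
translate([456, 2345, 1246]) cube([1132, 264, 178]);
translate([456, 2609, 1424]) cube([1132, 264, 178]);


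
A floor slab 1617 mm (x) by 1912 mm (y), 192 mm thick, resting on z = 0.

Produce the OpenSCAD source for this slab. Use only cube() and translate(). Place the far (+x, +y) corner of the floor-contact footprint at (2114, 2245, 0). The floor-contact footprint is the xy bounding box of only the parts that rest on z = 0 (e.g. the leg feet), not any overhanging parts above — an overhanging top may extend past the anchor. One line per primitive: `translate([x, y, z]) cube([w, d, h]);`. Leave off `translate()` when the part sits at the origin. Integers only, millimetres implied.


translate([497, 333, 0]) cube([1617, 1912, 192]);


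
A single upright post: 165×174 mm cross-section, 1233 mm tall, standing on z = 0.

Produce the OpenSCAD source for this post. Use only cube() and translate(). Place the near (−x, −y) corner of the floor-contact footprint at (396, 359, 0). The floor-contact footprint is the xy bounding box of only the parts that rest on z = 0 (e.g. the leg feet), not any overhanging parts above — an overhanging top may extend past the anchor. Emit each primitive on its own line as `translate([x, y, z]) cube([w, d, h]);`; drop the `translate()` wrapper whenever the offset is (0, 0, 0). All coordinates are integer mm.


translate([396, 359, 0]) cube([165, 174, 1233]);


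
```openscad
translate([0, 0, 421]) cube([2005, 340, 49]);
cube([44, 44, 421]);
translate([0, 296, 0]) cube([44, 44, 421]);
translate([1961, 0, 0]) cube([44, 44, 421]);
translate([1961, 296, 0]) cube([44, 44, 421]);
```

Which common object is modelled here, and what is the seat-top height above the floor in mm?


A bench. The seat-top height is 470 mm.

A long slab on four corner posts — a bench. The slab sits at z = 421 with thickness 49, so the top is 421 + 49 = 470 mm.


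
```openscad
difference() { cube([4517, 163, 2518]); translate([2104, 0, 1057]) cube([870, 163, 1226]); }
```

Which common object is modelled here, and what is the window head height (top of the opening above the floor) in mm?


A wall with a window opening. The window head height is 2283 mm.

A wall with a rectangular opening subtracted — a window. Sill at z = 1057, opening 1226 mm tall, so the head is at 1057 + 1226 = 2283 mm.


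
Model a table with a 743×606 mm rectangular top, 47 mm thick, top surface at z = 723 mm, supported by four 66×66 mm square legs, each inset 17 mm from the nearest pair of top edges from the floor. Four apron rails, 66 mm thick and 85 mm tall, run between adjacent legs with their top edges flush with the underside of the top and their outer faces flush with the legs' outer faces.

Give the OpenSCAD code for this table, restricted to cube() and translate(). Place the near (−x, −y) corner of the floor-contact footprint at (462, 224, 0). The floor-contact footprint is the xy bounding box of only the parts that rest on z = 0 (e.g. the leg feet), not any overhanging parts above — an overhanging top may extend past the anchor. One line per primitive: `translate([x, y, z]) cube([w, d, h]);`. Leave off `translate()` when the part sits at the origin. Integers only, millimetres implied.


// leg_h = 723 - 47 = 676
// apron z = 676 - 85 = 591
translate([445, 207, 676]) cube([743, 606, 47]);
translate([462, 224, 0]) cube([66, 66, 676]);
translate([1105, 224, 0]) cube([66, 66, 676]);
translate([462, 730, 0]) cube([66, 66, 676]);
translate([1105, 730, 0]) cube([66, 66, 676]);
translate([528, 224, 591]) cube([577, 66, 85]);
translate([528, 730, 591]) cube([577, 66, 85]);
translate([462, 290, 591]) cube([66, 440, 85]);
translate([1105, 290, 591]) cube([66, 440, 85]);


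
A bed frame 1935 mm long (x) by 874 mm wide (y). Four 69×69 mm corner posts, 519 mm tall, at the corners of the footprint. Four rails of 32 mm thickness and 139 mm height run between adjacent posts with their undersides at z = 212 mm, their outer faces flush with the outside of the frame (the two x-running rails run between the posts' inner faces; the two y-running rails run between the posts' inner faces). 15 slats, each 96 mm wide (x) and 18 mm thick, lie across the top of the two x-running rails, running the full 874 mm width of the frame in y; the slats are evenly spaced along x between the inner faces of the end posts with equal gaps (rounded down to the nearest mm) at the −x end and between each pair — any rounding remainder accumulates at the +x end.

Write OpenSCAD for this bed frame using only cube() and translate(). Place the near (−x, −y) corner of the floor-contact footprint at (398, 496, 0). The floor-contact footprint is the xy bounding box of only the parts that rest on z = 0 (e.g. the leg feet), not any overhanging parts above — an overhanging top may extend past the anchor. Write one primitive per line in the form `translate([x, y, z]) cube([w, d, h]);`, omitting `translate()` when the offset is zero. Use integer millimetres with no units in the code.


translate([398, 496, 0]) cube([69, 69, 519]);
translate([398, 1301, 0]) cube([69, 69, 519]);
translate([2264, 496, 0]) cube([69, 69, 519]);
translate([2264, 1301, 0]) cube([69, 69, 519]);
translate([467, 496, 212]) cube([1797, 32, 139]);
translate([467, 1338, 212]) cube([1797, 32, 139]);
translate([398, 565, 212]) cube([32, 736, 139]);
translate([2301, 565, 212]) cube([32, 736, 139]);
translate([489, 496, 351]) cube([96, 874, 18]);
translate([607, 496, 351]) cube([96, 874, 18]);
translate([725, 496, 351]) cube([96, 874, 18]);
translate([843, 496, 351]) cube([96, 874, 18]);
translate([961, 496, 351]) cube([96, 874, 18]);
translate([1079, 496, 351]) cube([96, 874, 18]);
translate([1197, 496, 351]) cube([96, 874, 18]);
translate([1315, 496, 351]) cube([96, 874, 18]);
translate([1433, 496, 351]) cube([96, 874, 18]);
translate([1551, 496, 351]) cube([96, 874, 18]);
translate([1669, 496, 351]) cube([96, 874, 18]);
translate([1787, 496, 351]) cube([96, 874, 18]);
translate([1905, 496, 351]) cube([96, 874, 18]);
translate([2023, 496, 351]) cube([96, 874, 18]);
translate([2141, 496, 351]) cube([96, 874, 18]);


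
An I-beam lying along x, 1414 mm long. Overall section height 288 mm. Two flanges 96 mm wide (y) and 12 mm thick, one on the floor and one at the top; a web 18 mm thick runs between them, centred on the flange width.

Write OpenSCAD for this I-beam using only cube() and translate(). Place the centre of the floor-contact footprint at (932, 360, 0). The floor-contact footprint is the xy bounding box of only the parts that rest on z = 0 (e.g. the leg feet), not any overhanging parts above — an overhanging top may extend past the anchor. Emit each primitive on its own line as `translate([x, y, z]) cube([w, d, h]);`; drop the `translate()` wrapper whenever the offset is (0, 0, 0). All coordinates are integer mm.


translate([225, 312, 0]) cube([1414, 96, 12]);
translate([225, 351, 12]) cube([1414, 18, 264]);
translate([225, 312, 276]) cube([1414, 96, 12]);


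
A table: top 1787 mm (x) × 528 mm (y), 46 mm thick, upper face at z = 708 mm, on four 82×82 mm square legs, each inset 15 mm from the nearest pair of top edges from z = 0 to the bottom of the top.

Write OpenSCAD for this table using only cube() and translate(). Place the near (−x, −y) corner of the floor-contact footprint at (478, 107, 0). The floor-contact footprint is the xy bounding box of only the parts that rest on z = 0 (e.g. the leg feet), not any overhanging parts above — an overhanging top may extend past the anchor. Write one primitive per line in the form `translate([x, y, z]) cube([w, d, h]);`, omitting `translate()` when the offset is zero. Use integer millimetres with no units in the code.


translate([463, 92, 662]) cube([1787, 528, 46]);
translate([478, 107, 0]) cube([82, 82, 662]);
translate([2153, 107, 0]) cube([82, 82, 662]);
translate([478, 523, 0]) cube([82, 82, 662]);
translate([2153, 523, 0]) cube([82, 82, 662]);


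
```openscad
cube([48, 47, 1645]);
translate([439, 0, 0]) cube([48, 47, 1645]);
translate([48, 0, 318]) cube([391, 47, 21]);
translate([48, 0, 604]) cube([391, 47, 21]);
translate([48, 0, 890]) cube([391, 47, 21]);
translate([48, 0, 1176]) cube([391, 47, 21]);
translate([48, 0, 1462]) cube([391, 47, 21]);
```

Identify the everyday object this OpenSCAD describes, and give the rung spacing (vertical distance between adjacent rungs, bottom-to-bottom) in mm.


A ladder. The rung spacing is 286 mm.

Two tall 48×47 posts with 5 short bars between them — a ladder. Adjacent rungs sit at z = 318 and z = 604, so the spacing is 604 − 318 = 286 mm.


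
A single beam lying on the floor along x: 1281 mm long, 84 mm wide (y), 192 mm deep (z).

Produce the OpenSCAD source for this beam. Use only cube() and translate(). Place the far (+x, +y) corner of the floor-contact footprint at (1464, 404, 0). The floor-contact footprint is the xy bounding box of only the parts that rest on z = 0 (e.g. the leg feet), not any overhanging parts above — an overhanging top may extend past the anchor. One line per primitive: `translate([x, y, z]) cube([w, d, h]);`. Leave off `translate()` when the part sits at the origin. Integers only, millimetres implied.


translate([183, 320, 0]) cube([1281, 84, 192]);


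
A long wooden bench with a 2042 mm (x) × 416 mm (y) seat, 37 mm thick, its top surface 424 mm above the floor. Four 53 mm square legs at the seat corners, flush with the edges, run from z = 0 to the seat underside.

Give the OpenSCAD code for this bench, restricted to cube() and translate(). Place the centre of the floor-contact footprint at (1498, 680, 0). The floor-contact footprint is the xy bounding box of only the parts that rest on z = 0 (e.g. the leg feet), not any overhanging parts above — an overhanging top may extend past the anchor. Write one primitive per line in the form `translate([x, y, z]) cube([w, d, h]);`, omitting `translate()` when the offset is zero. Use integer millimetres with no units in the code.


translate([477, 472, 387]) cube([2042, 416, 37]);
translate([477, 472, 0]) cube([53, 53, 387]);
translate([477, 835, 0]) cube([53, 53, 387]);
translate([2466, 472, 0]) cube([53, 53, 387]);
translate([2466, 835, 0]) cube([53, 53, 387]);


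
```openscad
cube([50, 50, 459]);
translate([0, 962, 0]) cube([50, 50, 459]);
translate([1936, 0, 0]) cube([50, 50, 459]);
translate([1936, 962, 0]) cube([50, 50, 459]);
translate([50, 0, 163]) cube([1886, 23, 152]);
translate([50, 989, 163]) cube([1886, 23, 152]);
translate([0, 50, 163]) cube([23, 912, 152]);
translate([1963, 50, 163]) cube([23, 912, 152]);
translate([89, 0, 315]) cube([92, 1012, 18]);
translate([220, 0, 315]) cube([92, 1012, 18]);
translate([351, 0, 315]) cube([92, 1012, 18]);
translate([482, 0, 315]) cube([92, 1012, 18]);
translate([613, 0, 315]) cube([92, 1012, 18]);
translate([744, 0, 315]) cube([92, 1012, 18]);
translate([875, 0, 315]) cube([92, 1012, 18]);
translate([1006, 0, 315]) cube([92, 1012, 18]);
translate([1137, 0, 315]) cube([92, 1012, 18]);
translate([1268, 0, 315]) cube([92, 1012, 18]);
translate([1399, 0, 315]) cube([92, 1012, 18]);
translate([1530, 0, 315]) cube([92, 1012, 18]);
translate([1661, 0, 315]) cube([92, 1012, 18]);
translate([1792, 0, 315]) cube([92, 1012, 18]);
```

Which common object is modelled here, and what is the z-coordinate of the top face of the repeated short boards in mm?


A bed frame. The slat-top height is 333 mm.

Four posts, four rails, and a row of slats — a bed frame. Slats sit on the rails at z = 163 + 152 = 315; with slat thickness 18, the top is 333 mm.


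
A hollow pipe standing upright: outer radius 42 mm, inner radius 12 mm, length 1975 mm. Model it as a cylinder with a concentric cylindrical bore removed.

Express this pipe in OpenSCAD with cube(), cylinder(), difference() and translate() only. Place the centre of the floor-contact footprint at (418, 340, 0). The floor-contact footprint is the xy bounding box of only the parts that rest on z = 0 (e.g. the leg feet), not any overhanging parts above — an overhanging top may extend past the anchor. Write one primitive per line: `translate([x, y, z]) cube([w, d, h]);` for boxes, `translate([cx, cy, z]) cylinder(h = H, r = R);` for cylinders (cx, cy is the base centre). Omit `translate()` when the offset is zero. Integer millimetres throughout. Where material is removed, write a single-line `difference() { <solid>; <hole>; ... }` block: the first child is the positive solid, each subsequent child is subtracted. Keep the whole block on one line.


difference() { translate([418, 340, 0]) cylinder(h = 1975, r = 42); translate([418, 340, 0]) cylinder(h = 1975, r = 12); }


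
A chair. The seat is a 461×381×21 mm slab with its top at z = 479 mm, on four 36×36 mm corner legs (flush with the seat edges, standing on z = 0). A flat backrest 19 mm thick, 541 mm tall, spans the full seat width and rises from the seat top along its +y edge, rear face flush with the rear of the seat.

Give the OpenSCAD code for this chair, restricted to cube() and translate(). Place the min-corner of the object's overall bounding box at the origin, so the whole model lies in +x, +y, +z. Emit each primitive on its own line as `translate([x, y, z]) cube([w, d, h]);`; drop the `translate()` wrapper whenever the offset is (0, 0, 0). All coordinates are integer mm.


// leg_h = 479 - 21 = 458
translate([0, 0, 458]) cube([461, 381, 21]);
cube([36, 36, 458]);
translate([425, 0, 0]) cube([36, 36, 458]);
translate([0, 345, 0]) cube([36, 36, 458]);
translate([425, 345, 0]) cube([36, 36, 458]);
translate([0, 362, 479]) cube([461, 19, 541]);


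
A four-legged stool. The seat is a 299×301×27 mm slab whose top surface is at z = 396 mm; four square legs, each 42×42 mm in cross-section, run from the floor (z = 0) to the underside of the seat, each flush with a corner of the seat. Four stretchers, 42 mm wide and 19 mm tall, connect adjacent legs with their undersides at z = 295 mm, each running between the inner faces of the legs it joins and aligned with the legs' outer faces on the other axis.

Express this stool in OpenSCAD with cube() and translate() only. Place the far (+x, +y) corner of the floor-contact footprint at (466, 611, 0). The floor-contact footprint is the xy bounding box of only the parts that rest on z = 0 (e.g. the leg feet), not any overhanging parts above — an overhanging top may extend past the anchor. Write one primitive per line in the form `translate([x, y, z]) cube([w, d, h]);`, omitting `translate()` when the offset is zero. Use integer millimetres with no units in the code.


translate([167, 310, 369]) cube([299, 301, 27]);
translate([167, 310, 0]) cube([42, 42, 369]);
translate([424, 310, 0]) cube([42, 42, 369]);
translate([167, 569, 0]) cube([42, 42, 369]);
translate([424, 569, 0]) cube([42, 42, 369]);
translate([209, 310, 295]) cube([215, 42, 19]);
translate([209, 569, 295]) cube([215, 42, 19]);
translate([167, 352, 295]) cube([42, 217, 19]);
translate([424, 352, 295]) cube([42, 217, 19]);


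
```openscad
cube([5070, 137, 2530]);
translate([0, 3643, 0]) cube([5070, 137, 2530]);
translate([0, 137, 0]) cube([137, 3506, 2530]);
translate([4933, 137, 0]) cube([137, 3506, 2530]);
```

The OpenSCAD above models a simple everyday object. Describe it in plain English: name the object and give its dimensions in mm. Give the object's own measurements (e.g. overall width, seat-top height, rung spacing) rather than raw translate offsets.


The wall frame of a small rectangular building: four walls, each 2530 mm tall and 137 mm thick, enclosing a footprint 5070 mm (x) by 3780 mm (y) outside-to-outside, with no floor or roof. The front and back walls (the −y and +y sides) span the full width; the two side walls fit between them.


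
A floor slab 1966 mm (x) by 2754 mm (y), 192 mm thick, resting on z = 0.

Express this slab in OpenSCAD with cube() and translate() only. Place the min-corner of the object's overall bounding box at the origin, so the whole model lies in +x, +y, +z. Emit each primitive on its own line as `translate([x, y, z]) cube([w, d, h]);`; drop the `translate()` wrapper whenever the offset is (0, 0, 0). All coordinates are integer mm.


cube([1966, 2754, 192]);


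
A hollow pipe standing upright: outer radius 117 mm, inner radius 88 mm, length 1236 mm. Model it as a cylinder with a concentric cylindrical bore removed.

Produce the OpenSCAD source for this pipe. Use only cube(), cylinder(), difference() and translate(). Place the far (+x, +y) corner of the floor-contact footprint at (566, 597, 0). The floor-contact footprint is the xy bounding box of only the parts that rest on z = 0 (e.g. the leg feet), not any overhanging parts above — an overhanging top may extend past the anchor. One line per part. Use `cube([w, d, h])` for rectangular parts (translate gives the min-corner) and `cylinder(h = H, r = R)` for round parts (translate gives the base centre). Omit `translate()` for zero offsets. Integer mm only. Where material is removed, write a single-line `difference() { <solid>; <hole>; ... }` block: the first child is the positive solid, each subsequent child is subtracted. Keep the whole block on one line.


difference() { translate([449, 480, 0]) cylinder(h = 1236, r = 117); translate([449, 480, 0]) cylinder(h = 1236, r = 88); }


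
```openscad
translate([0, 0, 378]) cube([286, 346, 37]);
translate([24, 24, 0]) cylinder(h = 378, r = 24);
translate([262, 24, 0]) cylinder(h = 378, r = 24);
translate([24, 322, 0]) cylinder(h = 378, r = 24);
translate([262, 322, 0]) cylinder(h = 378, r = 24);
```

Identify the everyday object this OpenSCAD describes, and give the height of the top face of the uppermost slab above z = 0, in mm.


A stool. The seat height is 415 mm.

A 286×346×37 slab at z = 378 on four corner cylinders — a stool. The seat top is 378 + 37 = 415 mm.


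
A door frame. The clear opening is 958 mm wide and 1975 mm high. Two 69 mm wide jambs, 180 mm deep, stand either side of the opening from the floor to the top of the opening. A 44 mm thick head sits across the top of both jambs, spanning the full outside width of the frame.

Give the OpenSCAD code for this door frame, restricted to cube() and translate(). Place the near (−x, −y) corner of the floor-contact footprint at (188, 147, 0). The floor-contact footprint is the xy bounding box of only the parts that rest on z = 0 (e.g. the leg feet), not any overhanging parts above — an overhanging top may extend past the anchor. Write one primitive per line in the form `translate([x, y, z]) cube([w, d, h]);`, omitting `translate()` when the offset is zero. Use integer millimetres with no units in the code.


translate([188, 147, 0]) cube([69, 180, 1975]);
translate([1215, 147, 0]) cube([69, 180, 1975]);
translate([188, 147, 1975]) cube([1096, 180, 44]);


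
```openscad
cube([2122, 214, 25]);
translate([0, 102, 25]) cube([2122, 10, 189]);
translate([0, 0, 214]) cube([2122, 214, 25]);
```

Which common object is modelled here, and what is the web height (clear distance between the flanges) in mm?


An I-beam. The web height is 189 mm.

Two wide flanges with a thin centred web — an I-beam. Overall 239 mm minus two 25 mm flanges gives a web of 239 − 2·25 = 189 mm.


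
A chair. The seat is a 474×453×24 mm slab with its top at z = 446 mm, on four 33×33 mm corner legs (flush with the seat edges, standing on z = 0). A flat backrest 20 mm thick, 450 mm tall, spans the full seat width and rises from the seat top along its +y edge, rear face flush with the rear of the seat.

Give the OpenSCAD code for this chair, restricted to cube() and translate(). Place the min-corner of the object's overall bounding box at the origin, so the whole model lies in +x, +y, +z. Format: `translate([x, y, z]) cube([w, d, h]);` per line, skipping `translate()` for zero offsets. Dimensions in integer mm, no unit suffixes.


translate([0, 0, 422]) cube([474, 453, 24]);
cube([33, 33, 422]);
translate([441, 0, 0]) cube([33, 33, 422]);
translate([0, 420, 0]) cube([33, 33, 422]);
translate([441, 420, 0]) cube([33, 33, 422]);
translate([0, 433, 446]) cube([474, 20, 450]);


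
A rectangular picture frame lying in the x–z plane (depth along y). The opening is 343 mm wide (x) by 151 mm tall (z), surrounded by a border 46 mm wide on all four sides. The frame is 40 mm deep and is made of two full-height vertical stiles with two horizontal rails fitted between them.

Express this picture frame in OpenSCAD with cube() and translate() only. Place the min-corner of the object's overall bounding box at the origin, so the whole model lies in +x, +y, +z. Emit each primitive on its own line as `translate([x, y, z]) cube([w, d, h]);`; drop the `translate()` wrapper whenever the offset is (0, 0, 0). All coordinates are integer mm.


cube([46, 40, 243]);
translate([389, 0, 0]) cube([46, 40, 243]);
translate([46, 0, 0]) cube([343, 40, 46]);
translate([46, 0, 197]) cube([343, 40, 46]);


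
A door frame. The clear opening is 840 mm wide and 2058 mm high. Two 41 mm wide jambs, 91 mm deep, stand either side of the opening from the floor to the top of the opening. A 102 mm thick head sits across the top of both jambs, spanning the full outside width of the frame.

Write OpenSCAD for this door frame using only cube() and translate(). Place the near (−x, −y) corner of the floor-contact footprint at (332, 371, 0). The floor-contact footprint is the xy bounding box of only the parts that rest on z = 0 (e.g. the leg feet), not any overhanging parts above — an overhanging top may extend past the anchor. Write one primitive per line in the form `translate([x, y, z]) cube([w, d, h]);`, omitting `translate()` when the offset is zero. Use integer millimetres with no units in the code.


translate([332, 371, 0]) cube([41, 91, 2058]);
translate([1213, 371, 0]) cube([41, 91, 2058]);
translate([332, 371, 2058]) cube([922, 91, 102]);


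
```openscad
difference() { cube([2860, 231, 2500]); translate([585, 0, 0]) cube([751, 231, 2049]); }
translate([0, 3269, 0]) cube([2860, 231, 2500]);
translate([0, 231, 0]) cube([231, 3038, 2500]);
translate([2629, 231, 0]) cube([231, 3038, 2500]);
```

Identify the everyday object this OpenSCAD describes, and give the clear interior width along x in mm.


A single room. The interior width is 2398 mm.

Four walls enclosing a rectangle with a door in the front wall — a room. Outside width 2860 minus two 231 mm walls gives 2398 mm.


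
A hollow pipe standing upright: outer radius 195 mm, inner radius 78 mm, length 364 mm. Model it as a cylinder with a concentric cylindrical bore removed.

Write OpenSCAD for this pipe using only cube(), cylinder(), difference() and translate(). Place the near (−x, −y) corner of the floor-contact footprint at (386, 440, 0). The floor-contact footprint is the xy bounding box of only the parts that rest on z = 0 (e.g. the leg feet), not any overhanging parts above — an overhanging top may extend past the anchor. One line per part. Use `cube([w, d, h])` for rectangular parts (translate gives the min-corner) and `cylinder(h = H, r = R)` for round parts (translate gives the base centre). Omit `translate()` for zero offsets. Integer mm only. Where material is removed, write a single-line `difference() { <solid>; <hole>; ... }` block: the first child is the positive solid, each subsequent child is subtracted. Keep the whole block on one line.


difference() { translate([581, 635, 0]) cylinder(h = 364, r = 195); translate([581, 635, 0]) cylinder(h = 364, r = 78); }


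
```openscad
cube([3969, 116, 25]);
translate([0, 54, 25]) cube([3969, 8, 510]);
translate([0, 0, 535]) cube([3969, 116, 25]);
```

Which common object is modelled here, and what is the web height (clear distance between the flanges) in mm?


An I-beam. The web height is 510 mm.

Two wide flanges with a thin centred web — an I-beam. Overall 560 mm minus two 25 mm flanges gives a web of 560 − 2·25 = 510 mm.


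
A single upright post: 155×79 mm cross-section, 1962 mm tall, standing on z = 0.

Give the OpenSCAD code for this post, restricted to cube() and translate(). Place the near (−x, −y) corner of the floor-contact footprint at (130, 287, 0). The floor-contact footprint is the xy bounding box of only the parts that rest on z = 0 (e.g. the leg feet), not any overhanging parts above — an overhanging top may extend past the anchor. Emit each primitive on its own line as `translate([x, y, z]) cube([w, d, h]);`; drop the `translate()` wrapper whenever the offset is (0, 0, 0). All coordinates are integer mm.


translate([130, 287, 0]) cube([155, 79, 1962]);


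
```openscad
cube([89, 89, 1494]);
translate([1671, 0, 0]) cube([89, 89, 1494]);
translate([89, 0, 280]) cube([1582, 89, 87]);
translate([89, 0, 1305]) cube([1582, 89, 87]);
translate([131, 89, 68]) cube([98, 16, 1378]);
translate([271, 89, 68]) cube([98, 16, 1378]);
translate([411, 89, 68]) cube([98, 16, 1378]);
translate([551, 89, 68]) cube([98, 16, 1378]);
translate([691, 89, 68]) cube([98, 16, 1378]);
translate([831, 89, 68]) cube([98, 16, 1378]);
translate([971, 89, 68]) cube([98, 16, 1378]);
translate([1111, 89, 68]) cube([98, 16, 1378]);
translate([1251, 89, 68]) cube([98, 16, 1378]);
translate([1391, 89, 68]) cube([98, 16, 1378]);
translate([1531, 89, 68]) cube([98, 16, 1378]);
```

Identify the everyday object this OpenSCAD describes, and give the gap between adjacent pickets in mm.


A fence section. The picket gap is 42 mm.

Two posts, two rails, 11 pickets — a fence section. Span 1582 mm holds 11 pickets of 98 mm with 12 equal gaps: ⌊(1582 − 11·98) / 12⌋ = 42 mm.


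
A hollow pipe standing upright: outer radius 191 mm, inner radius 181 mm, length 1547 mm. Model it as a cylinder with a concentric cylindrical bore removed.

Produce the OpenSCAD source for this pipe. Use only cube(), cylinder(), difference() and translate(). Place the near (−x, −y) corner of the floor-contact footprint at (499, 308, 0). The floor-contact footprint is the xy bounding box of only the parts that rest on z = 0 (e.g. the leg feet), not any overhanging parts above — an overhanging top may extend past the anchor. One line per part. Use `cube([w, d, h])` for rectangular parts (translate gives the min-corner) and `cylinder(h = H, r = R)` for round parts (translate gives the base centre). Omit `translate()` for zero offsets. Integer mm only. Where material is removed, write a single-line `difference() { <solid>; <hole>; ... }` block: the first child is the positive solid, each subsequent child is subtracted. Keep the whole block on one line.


difference() { translate([690, 499, 0]) cylinder(h = 1547, r = 191); translate([690, 499, 0]) cylinder(h = 1547, r = 181); }


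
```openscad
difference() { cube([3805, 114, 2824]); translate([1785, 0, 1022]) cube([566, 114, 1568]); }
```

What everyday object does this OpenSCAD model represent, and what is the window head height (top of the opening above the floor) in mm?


A wall with a window opening. The window head height is 2590 mm.

A wall with a rectangular opening subtracted — a window. Sill at z = 1022, opening 1568 mm tall, so the head is at 1022 + 1568 = 2590 mm.


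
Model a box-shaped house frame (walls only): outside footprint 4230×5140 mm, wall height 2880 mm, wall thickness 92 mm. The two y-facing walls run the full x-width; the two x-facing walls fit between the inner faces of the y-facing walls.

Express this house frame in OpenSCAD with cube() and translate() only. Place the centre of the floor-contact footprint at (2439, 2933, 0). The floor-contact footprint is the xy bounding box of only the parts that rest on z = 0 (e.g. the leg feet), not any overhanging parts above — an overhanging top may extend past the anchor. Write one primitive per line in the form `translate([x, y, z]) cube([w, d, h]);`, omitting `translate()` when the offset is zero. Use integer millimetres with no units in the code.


translate([324, 363, 0]) cube([4230, 92, 2880]);
translate([324, 5411, 0]) cube([4230, 92, 2880]);
translate([324, 455, 0]) cube([92, 4956, 2880]);
translate([4462, 455, 0]) cube([92, 4956, 2880]);


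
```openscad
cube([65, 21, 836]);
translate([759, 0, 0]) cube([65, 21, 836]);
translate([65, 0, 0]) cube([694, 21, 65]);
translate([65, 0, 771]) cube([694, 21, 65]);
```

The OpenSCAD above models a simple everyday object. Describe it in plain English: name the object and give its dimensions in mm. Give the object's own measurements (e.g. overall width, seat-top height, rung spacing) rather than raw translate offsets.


A rectangular picture frame lying in the x–z plane (depth along y). The opening is 694 mm wide (x) by 706 mm tall (z), surrounded by a border 65 mm wide on all four sides. The frame is 21 mm deep and is made of two full-height vertical stiles with two horizontal rails fitted between them.


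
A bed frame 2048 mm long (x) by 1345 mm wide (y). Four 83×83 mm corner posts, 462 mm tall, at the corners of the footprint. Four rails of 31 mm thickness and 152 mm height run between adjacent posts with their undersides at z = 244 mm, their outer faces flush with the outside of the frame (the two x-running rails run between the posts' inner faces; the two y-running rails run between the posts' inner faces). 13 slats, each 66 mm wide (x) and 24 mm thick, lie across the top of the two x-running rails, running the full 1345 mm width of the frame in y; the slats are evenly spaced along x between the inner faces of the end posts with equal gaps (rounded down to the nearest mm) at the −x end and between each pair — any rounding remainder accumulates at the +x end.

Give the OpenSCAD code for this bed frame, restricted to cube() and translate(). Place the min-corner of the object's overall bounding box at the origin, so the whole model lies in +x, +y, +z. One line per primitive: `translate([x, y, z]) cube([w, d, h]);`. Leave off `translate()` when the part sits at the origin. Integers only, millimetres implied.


cube([83, 83, 462]);
translate([0, 1262, 0]) cube([83, 83, 462]);
translate([1965, 0, 0]) cube([83, 83, 462]);
translate([1965, 1262, 0]) cube([83, 83, 462]);
translate([83, 0, 244]) cube([1882, 31, 152]);
translate([83, 1314, 244]) cube([1882, 31, 152]);
translate([0, 83, 244]) cube([31, 1179, 152]);
translate([2017, 83, 244]) cube([31, 1179, 152]);
translate([156, 0, 396]) cube([66, 1345, 24]);
translate([295, 0, 396]) cube([66, 1345, 24]);
translate([434, 0, 396]) cube([66, 1345, 24]);
translate([573, 0, 396]) cube([66, 1345, 24]);
translate([712, 0, 396]) cube([66, 1345, 24]);
translate([851, 0, 396]) cube([66, 1345, 24]);
translate([990, 0, 396]) cube([66, 1345, 24]);
translate([1129, 0, 396]) cube([66, 1345, 24]);
translate([1268, 0, 396]) cube([66, 1345, 24]);
translate([1407, 0, 396]) cube([66, 1345, 24]);
translate([1546, 0, 396]) cube([66, 1345, 24]);
translate([1685, 0, 396]) cube([66, 1345, 24]);
translate([1824, 0, 396]) cube([66, 1345, 24]);


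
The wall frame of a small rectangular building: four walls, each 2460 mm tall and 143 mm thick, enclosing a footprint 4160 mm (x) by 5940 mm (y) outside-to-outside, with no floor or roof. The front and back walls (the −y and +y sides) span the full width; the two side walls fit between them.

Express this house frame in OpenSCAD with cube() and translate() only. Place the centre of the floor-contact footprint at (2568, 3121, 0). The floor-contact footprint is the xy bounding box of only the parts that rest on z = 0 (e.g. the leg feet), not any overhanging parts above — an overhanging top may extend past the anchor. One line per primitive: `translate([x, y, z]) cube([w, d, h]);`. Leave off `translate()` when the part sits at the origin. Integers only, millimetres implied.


translate([488, 151, 0]) cube([4160, 143, 2460]);
translate([488, 5948, 0]) cube([4160, 143, 2460]);
translate([488, 294, 0]) cube([143, 5654, 2460]);
translate([4505, 294, 0]) cube([143, 5654, 2460]);
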